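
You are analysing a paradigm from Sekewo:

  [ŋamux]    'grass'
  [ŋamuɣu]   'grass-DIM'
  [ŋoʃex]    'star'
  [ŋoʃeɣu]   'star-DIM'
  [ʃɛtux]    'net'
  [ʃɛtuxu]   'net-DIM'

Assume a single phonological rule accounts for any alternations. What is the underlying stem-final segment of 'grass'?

/ɣ/

The root 'grass' surfaces as [ŋamux] and [ŋamuɣu], with a stem-final [x] ~ [ɣ] alternation.
If /x/ were underlying and a rule turned it into [ɣ] before the DIM suffix, 'net' would also alternate; but it has [x] in both [ʃɛtux] and [ʃɛtuxu].
So /ɣ/ is underlying, and a rule of word-final obstruent devoicing — voiced obstruents become voiceless word-finally — gives [x].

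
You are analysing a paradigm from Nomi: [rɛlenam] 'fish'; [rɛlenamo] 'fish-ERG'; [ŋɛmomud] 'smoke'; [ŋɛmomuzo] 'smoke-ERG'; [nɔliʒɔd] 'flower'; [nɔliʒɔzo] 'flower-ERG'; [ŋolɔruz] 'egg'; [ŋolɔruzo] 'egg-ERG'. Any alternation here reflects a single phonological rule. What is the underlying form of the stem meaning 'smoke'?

In [ŋɛmomud] and [ŋɛmomuzo] the final segment of 'smoke' alternates: [d] ~ [z].
Compare 'egg', with invariant [z] in [ŋolɔruz] and [ŋolɔruzo]: an analysis with underlying /z/ and a rule producing [d] in isolation would wrongly predict alternation here too.
So /d/ is underlying, and a rule of intervocalic spirantization — voiced stops become fricatives between vowels — gives [z].

/ŋɛmomud/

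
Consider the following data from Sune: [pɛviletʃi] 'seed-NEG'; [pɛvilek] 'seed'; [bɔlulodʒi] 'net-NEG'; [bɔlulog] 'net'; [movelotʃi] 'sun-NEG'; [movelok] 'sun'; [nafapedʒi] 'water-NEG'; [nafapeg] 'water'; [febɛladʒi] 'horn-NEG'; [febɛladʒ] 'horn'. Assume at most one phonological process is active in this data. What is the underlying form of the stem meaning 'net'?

/bɔlulog/

'net' shows [dʒ] ~ [g] at the end of the stem ([bɔlulodʒi] vs [bɔlulog]).
If /dʒ/ were underlying and a rule turned it into [g] in isolation, 'horn' would also alternate; but it has [dʒ] in both [febɛladʒi] and [febɛladʒ].
The alternation reflects palatalization before a front vowel: /k/ and /g/ become palato-alveolar [tʃ] and [dʒ] before a front vowel. /g/ is underlying.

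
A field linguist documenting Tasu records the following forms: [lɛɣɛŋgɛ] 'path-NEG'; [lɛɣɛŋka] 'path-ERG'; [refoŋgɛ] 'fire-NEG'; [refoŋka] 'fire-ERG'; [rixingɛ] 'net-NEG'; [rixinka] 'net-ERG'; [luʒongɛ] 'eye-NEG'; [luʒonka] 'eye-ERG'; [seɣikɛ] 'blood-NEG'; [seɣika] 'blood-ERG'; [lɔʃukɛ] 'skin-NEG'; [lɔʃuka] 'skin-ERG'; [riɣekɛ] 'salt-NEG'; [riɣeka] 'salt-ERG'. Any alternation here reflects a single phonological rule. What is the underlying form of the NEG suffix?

/-gɛ/

The NEG morpheme has two allomorphs, [-gɛ] and [-kɛ].
By contrast the ERG suffix keeps its initial [k] throughout — that segment must be underlying.
So the underlying form is /-gɛ/, and voiced stops become voiceless after a vowel.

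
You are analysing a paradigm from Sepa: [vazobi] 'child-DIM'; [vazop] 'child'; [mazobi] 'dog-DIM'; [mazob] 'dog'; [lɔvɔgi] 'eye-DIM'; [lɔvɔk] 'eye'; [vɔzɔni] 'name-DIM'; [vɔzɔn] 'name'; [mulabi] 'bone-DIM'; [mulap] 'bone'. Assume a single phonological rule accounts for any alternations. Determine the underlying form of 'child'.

/vazop/

'child' shows [b] ~ [p] at the end of the stem ([vazobi] vs [vazop]).
But 'dog' keeps [b] in both environments ([mazobi], [mazob]), so there is no rule changing /b/ to [p] in isolation.
The alternation reflects intervocalic voicing: voiceless stops become voiced between vowels. /p/ is underlying.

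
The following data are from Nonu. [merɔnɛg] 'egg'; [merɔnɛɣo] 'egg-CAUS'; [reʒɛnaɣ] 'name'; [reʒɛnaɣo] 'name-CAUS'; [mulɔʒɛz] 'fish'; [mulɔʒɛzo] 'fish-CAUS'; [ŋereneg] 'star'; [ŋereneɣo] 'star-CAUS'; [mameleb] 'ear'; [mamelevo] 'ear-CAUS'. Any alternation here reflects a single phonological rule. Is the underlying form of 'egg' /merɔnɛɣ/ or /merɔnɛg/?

/merɔnɛg/

'egg' shows [g] ~ [ɣ] at the end of the stem ([merɔnɛg] vs [merɔnɛɣo]).
The stem 'name' ([reʒɛnaɣ], [reʒɛnaɣo]) shows [ɣ] unchanged in both environments, so [ɣ] cannot be basic with [g] derived in isolation.
The underlying segment must be /g/; voiced stops become fricatives between vowels, yielding [ɣ] there.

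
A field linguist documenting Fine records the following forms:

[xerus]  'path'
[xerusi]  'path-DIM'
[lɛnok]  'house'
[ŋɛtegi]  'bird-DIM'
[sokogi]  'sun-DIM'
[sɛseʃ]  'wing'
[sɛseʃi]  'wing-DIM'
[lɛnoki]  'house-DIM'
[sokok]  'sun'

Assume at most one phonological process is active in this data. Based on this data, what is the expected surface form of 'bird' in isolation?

[ŋɛtek]

The root 'sun' surfaces as [sokok] and [sokogi], with a stem-final [k] ~ [g] alternation.
The stem 'house' ([lɛnok], [lɛnoki]) shows [k] unchanged in both environments, so [k] cannot be basic with [g] derived before the DIM suffix.
The alternation reflects word-final obstruent devoicing: voiced obstruents become voiceless word-finally. /g/ is underlying.
The one attested form of 'bird', [ŋɛtegi], shows underlying /ŋɛteg/. Applying the same rule word-finally gives [ŋɛtek].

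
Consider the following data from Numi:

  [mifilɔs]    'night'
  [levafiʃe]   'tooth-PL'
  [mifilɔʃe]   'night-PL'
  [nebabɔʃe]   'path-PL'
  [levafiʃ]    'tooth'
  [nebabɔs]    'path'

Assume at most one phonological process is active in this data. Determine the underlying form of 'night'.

/mifilɔs/

In [mifilɔʃe] and [mifilɔs] the final segment of 'night' alternates: [ʃ] ~ [s].
The stem 'tooth' ([levafiʃe], [levafiʃ]) shows [ʃ] unchanged in both environments, so [ʃ] cannot be basic with [s] derived in isolation.
So /s/ is underlying, and a rule of palatalization before a front vowel — /s/ becomes palato-alveolar [ʃ] before a front vowel — gives [ʃ].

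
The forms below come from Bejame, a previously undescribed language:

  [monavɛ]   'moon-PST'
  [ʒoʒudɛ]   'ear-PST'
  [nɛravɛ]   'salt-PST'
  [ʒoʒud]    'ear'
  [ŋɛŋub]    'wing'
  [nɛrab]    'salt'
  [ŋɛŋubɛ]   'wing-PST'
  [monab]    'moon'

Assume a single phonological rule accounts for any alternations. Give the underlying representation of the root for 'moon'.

The root 'moon' surfaces as [monavɛ] and [monab], with a stem-final [v] ~ [b] alternation.
Compare 'wing', with invariant [b] in [ŋɛŋubɛ] and [ŋɛŋub]: an analysis with underlying /b/ and a rule producing [v] before the PST suffix would wrongly predict alternation here too.
The alternation reflects word-final hardening: voiced fricatives become stops word-finally. /v/ is underlying.
Hence 'moon' is /monav/ underlyingly.

/monav/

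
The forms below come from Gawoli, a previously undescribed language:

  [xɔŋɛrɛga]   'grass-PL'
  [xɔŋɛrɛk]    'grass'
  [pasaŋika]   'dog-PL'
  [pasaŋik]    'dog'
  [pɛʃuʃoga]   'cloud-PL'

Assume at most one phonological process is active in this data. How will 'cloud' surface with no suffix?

[pɛʃuʃok]

In [xɔŋɛrɛga] and [xɔŋɛrɛk] the final segment of 'grass' alternates: [g] ~ [k].
But 'dog' keeps [k] in both environments ([pasaŋika], [pasaŋik]), so there is no rule changing /k/ to [g] before the PL suffix.
The alternation reflects word-final obstruent devoicing: voiced obstruents become voiceless word-finally. /g/ is underlying.
The one attested form of 'cloud', [pɛʃuʃoga], shows underlying /pɛʃuʃog/. Applying the same rule word-finally gives [pɛʃuʃok].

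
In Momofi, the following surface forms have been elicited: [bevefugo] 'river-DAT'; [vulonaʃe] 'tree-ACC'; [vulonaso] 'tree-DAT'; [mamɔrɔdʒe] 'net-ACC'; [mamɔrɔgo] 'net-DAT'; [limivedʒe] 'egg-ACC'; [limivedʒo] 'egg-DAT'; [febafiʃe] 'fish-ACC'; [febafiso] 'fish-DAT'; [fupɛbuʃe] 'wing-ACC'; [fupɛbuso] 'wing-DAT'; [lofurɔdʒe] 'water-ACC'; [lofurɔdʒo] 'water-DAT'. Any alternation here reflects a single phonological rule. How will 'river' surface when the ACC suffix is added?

In [mamɔrɔdʒe] and [mamɔrɔgo] the final segment of 'net' alternates: [dʒ] ~ [g].
But 'water' keeps [dʒ] in both environments ([lofurɔdʒe], [lofurɔdʒo]), so there is no rule changing /dʒ/ to [g] before the DAT suffix.
So /g/ is underlying, and a rule of palatalization before a front vowel — /g/ and /s/ become palato-alveolar [dʒ] and [ʃ] before a front vowel — gives [dʒ].
The one attested form of 'river', [bevefugo], shows underlying /bevefug/. Applying the same rule before a front vowel gives [bevefudʒe].

[bevefudʒe]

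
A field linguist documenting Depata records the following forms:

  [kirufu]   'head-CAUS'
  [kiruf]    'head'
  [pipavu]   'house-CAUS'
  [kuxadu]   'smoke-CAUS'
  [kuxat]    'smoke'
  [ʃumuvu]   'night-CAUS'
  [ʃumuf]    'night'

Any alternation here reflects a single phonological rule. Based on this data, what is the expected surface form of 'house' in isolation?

The root 'night' surfaces as [ʃumuvu] and [ʃumuf], with a stem-final [v] ~ [f] alternation.
The stem 'head' ([kirufu], [kiruf]) shows [f] unchanged in both environments, so [f] cannot be basic with [v] derived before the CAUS suffix.
Therefore /v/ is basic and [f] is derived by word-final obstruent devoicing (voiced obstruents become voiceless word-finally).
From [pipavu] the stem 'house' is /pipav/; word-finally this yields [pipaf].

[pipaf]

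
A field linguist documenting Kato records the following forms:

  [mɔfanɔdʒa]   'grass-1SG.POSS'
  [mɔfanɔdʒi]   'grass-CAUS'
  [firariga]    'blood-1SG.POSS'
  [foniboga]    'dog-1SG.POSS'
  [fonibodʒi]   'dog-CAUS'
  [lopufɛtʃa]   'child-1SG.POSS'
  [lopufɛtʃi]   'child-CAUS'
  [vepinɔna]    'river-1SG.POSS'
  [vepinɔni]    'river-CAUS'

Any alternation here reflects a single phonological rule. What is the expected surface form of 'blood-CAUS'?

[firaridʒi]

'dog' shows [g] ~ [dʒ] at the end of the stem ([foniboga] vs [fonibodʒi]).
If /dʒ/ were underlying and a rule turned it into [g] before the 1SG.POSS suffix, 'grass' would also alternate; but it has [dʒ] in both [mɔfanɔdʒa] and [mɔfanɔdʒi].
The alternation reflects palatalization before a front vowel: /g/ becomes palato-alveolar [dʒ] before a front vowel. /g/ is underlying.
From [firariga] the stem 'blood' is /firarig/; before a front vowel this yields [firaridʒi].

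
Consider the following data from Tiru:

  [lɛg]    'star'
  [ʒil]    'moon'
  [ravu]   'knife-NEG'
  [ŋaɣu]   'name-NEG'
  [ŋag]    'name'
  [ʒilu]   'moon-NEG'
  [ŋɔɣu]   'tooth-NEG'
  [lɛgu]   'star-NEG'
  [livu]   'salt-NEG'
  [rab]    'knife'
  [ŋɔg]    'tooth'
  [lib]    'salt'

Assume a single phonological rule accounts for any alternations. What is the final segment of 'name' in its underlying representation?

/ɣ/

The root 'name' surfaces as [ŋaɣu] and [ŋag], with a stem-final [ɣ] ~ [g] alternation.
If /g/ were underlying and a rule turned it into [ɣ] before the NEG suffix, 'star' would also alternate; but it has [g] in both [lɛgu] and [lɛg].
The underlying segment must be /ɣ/; voiced fricatives become stops word-finally, yielding [g] there.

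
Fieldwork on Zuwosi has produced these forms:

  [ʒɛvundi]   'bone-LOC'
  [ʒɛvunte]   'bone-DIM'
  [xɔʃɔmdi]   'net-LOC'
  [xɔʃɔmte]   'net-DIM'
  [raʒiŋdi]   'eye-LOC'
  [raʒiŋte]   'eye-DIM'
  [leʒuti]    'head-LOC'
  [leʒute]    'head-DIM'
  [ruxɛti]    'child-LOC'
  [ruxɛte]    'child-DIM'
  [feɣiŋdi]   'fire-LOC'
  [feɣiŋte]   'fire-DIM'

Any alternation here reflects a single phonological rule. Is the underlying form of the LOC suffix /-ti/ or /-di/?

/-di/

The LOC morpheme has two allomorphs, [-di] and [-ti].
By contrast the DIM suffix keeps its initial [t] throughout — that segment must be underlying.
The LOC suffix is therefore /-di/ underlyingly, with post-vocalic devoicing: voiced stops become voiceless after a vowel.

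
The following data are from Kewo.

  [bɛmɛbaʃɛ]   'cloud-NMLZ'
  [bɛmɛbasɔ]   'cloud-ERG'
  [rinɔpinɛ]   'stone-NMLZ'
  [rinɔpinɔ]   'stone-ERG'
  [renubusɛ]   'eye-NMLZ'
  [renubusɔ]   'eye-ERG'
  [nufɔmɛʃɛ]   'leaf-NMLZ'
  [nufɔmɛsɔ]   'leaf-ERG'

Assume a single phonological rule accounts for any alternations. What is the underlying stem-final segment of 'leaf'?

/ʃ/

The stem for 'leaf' ends in [ʃ] in [nufɔmɛʃɛ] but [s] in [nufɔmɛsɔ].
The stem 'eye' ([renubusɛ], [renubusɔ]) shows [s] unchanged in both environments, so [s] cannot be basic with [ʃ] derived before the NMLZ suffix.
The alternation reflects depalatalization: palato-alveolar /ʃ/ becomes [s] when no front vowel follows. /ʃ/ is underlying.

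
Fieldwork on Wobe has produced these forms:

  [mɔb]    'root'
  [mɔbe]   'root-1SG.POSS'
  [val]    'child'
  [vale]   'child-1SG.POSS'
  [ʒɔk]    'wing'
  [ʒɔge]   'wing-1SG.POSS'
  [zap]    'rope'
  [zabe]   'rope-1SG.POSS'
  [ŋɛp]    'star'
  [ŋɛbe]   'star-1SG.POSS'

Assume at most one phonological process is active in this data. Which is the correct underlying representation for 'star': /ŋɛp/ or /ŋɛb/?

/ŋɛp/

'star' shows [p] ~ [b] at the end of the stem ([ŋɛp] vs [ŋɛbe]).
The stem 'root' ([mɔb], [mɔbe]) shows [b] unchanged in both environments, so [b] cannot be basic with [p] derived in isolation.
The alternation reflects intervocalic voicing: voiceless stops become voiced between vowels. /p/ is underlying.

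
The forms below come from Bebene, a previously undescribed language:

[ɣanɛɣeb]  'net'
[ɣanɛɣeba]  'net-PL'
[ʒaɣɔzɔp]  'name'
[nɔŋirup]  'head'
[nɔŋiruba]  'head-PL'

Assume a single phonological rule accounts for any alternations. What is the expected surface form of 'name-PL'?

[ʒaɣɔzɔba]

In [nɔŋirup] and [nɔŋiruba] the final segment of 'head' alternates: [p] ~ [b].
But 'net' keeps [b] in both environments ([ɣanɛɣeb], [ɣanɛɣeba]), so there is no rule changing /b/ to [p] in isolation.
Therefore /p/ is basic and [b] is derived by intervocalic voicing (voiceless stops become voiced between vowels).
The one attested form of 'name', [ʒaɣɔzɔp], shows underlying /ʒaɣɔzɔp/. Applying the same rule between vowels gives [ʒaɣɔzɔba].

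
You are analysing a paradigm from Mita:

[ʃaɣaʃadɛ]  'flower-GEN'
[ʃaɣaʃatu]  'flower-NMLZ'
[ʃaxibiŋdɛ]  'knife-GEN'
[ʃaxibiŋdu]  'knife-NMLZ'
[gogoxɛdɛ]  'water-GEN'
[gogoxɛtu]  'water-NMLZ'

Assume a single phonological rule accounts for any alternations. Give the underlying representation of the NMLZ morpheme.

The NMLZ suffix surfaces as [-du] and [-tu], depending on the final segment of the stem.
By contrast the GEN suffix keeps its initial [d] throughout — that segment must be underlying.
The NMLZ suffix is therefore /-tu/ underlyingly, with post-nasal voicing: voiceless stops become voiced after a nasal.

/-tu/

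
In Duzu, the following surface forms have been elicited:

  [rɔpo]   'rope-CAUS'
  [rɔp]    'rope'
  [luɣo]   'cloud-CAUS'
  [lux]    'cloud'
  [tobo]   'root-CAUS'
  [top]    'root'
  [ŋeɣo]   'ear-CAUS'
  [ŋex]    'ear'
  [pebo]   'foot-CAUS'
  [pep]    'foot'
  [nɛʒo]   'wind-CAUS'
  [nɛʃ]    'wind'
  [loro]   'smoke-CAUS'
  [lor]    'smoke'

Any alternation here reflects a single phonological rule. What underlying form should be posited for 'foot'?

/peb/

The root 'foot' surfaces as [pebo] and [pep], with a stem-final [b] ~ [p] alternation.
Compare 'rope', with invariant [p] in [rɔpo] and [rɔp]: an analysis with underlying /p/ and a rule producing [b] before the CAUS suffix would wrongly predict alternation here too.
Therefore /b/ is basic and [p] is derived by word-final obstruent devoicing (voiced obstruents become voiceless word-finally).
Hence 'foot' is /peb/ underlyingly.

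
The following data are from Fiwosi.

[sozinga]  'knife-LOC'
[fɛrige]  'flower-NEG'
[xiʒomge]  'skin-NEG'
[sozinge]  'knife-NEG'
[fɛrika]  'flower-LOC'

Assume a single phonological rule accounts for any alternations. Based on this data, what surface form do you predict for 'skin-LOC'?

[xiʒomga]

The LOC suffix surfaces as [-ga] and [-ka], depending on the final segment of the stem.
The NEG suffix, which begins with [g], is invariant after every stem; so [g] is not altered by any rule here.
The LOC suffix is therefore /-ka/ underlyingly, with post-nasal voicing: voiceless stops become voiced after a nasal.
After 'skin', which ends in a nasal, the suffix surfaces as [-ga], giving [xiʒomga].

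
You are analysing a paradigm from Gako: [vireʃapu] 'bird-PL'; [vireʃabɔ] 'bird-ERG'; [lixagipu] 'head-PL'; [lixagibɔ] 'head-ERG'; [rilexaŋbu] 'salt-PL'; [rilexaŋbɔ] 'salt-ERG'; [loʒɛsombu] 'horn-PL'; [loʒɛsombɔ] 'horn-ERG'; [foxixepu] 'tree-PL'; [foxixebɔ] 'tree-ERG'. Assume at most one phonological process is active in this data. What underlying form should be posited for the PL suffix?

The PL suffix surfaces as [-bu] and [-pu], depending on the final segment of the stem.
The ERG suffix, which begins with [b], is invariant after every stem; so [b] is not altered by any rule here.
So the underlying form is /-pu/, and voiceless stops become voiced after a nasal.

/-pu/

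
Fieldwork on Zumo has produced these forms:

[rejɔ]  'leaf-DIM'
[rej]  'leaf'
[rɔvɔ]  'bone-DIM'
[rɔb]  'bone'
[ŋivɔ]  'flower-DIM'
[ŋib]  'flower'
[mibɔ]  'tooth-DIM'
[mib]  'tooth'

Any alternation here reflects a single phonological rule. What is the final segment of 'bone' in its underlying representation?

The root 'bone' surfaces as [rɔvɔ] and [rɔb], with a stem-final [v] ~ [b] alternation.
But 'tooth' keeps [b] in both environments ([mibɔ], [mib]), so there is no rule changing /b/ to [v] before the DIM suffix.
Therefore /v/ is basic and [b] is derived by word-final hardening (voiced fricatives become stops word-finally).

/v/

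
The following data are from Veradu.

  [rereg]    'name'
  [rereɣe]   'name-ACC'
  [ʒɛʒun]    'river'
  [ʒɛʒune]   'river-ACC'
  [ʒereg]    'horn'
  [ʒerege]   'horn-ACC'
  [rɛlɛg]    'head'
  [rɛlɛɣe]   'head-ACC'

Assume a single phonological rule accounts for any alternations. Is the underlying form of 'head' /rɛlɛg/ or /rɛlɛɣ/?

The stem for 'head' ends in [g] in [rɛlɛg] but [ɣ] in [rɛlɛɣe].
Compare 'horn', with invariant [g] in [ʒereg] and [ʒerege]: an analysis with underlying /g/ and a rule producing [ɣ] before the ACC suffix would wrongly predict alternation here too.
So /ɣ/ is underlying, and a rule of word-final hardening — voiced fricatives become stops word-finally — gives [g].

/rɛlɛɣ/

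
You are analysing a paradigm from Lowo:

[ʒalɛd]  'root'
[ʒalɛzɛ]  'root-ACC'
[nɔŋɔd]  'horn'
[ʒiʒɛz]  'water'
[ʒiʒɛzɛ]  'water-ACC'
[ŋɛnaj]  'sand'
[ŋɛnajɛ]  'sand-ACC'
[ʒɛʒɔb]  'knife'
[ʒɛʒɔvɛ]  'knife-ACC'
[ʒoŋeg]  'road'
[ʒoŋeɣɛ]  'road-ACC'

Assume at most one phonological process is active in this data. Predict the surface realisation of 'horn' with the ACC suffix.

'root' shows [d] ~ [z] at the end of the stem ([ʒalɛd] vs [ʒalɛzɛ]).
But 'water' keeps [z] in both environments ([ʒiʒɛz], [ʒiʒɛzɛ]), so there is no rule changing /z/ to [d] in isolation.
The alternation reflects intervocalic spirantization: voiced stops become fricatives between vowels. /d/ is underlying.
From [nɔŋɔd] the stem 'horn' is /nɔŋɔd/; between vowels this yields [nɔŋɔzɛ].

[nɔŋɔzɛ]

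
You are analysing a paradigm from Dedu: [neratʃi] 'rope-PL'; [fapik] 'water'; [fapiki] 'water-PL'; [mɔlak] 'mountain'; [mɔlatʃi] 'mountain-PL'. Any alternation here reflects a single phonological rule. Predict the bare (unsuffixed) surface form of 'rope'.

[nerak]

'mountain' shows [k] ~ [tʃ] at the end of the stem ([mɔlak] vs [mɔlatʃi]).
The stem 'water' ([fapik], [fapiki]) shows [k] unchanged in both environments, so [k] cannot be basic with [tʃ] derived before the PL suffix.
Therefore /tʃ/ is basic and [k] is derived by depalatalization (palato-alveolar /tʃ/ becomes [k] when no front vowel follows).
From [neratʃi] the stem 'rope' is /neratʃ/; when no front vowel follows this yields [nerak].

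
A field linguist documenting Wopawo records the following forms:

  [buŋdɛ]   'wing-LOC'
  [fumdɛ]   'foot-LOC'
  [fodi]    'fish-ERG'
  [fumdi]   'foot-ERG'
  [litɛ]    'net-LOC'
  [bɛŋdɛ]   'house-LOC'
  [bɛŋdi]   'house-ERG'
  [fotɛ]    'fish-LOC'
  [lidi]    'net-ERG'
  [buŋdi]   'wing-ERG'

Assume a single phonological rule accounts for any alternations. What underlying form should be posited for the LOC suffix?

/-tɛ/

The LOC morpheme has two allomorphs, [-dɛ] and [-tɛ].
The ERG suffix, which begins with [d], is invariant after every stem; so [d] is not altered by any rule here.
So the underlying form is /-tɛ/, and voiceless stops become voiced after a nasal.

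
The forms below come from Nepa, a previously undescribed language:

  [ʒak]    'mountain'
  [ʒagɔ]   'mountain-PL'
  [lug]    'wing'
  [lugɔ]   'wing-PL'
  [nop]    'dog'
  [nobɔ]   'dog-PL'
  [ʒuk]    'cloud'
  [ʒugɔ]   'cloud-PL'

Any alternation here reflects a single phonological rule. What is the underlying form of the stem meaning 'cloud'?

/ʒuk/

The root 'cloud' surfaces as [ʒuk] and [ʒugɔ], with a stem-final [k] ~ [g] alternation.
But 'wing' keeps [g] in both environments ([lug], [lugɔ]), so there is no rule changing /g/ to [k] in isolation.
The underlying segment must be /k/; voiceless stops become voiced between vowels, yielding [g] there.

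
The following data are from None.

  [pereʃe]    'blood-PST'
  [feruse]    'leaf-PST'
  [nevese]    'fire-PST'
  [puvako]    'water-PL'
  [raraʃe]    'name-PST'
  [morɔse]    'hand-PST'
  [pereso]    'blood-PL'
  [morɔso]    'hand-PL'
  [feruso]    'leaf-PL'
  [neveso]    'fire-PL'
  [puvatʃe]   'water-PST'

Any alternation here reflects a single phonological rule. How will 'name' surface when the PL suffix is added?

'blood' shows [ʃ] ~ [s] at the end of the stem ([pereʃe] vs [pereso]).
Compare 'leaf', with invariant [s] in [feruse] and [feruso]: an analysis with underlying /s/ and a rule producing [ʃ] before the PST suffix would wrongly predict alternation here too.
The underlying segment must be /ʃ/; palato-alveolar /tʃ/ and /ʃ/ become [k] and [s] when no front vowel follows, yielding [s] there.
The one attested form of 'name', [raraʃe], shows underlying /raraʃ/. Applying the same rule when no front vowel follows gives [raraso].

[raraso]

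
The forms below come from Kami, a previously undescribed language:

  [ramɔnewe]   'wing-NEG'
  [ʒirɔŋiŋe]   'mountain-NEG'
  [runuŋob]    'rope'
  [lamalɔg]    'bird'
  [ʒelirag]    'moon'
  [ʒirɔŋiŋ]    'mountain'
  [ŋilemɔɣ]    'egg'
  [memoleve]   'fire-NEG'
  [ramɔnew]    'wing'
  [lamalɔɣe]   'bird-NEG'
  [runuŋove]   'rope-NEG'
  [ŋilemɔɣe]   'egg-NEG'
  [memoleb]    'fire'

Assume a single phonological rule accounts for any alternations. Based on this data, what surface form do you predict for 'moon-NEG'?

'bird' shows [ɣ] ~ [g] at the end of the stem ([lamalɔɣe] vs [lamalɔg]).
But 'egg' keeps [ɣ] in both environments ([ŋilemɔɣe], [ŋilemɔɣ]), so there is no rule changing /ɣ/ to [g] in isolation.
The alternation reflects intervocalic spirantization: voiced stops become fricatives between vowels. /g/ is underlying.
From [ʒelirag] the stem 'moon' is /ʒelirag/; between vowels this yields [ʒeliraɣe].

[ʒeliraɣe]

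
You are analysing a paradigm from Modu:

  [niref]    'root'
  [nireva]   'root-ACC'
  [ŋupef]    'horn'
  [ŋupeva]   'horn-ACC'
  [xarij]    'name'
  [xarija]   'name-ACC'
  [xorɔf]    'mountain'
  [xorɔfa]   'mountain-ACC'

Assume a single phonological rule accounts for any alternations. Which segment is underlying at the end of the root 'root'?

/v/

'root' shows [f] ~ [v] at the end of the stem ([niref] vs [nireva]).
If /f/ were underlying and a rule turned it into [v] before the ACC suffix, 'mountain' would also alternate; but it has [f] in both [xorɔf] and [xorɔfa].
The underlying segment must be /v/; voiced obstruents become voiceless word-finally, yielding [f] there.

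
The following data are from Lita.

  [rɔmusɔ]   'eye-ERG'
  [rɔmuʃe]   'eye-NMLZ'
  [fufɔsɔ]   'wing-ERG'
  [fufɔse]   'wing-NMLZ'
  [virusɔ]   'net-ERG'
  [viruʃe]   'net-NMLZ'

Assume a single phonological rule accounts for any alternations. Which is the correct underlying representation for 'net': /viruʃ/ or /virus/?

/viruʃ/

In [virusɔ] and [viruʃe] the final segment of 'net' alternates: [s] ~ [ʃ].
Compare 'wing', with invariant [s] in [fufɔsɔ] and [fufɔse]: an analysis with underlying /s/ and a rule producing [ʃ] before the NMLZ suffix would wrongly predict alternation here too.
So /ʃ/ is underlying, and a rule of depalatalization — palato-alveolar /ʃ/ becomes [s] when no front vowel follows — gives [s].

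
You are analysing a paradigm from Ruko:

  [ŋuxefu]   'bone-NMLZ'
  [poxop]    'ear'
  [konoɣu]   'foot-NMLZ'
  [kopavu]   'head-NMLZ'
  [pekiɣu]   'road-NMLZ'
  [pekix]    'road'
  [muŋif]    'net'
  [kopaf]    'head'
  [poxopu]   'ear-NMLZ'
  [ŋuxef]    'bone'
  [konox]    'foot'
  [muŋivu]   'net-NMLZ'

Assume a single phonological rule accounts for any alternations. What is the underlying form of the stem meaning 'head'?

'head' shows [f] ~ [v] at the end of the stem ([kopaf] vs [kopavu]).
The stem 'bone' ([ŋuxef], [ŋuxefu]) shows [f] unchanged in both environments, so [f] cannot be basic with [v] derived before the NMLZ suffix.
So /v/ is underlying, and a rule of word-final obstruent devoicing — voiced obstruents become voiceless word-finally — gives [f].

/kopav/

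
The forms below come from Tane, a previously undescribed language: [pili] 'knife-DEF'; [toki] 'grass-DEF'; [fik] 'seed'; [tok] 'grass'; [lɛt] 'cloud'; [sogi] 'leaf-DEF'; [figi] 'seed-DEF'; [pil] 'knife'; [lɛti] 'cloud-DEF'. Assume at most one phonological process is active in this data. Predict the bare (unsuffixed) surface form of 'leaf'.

The stem for 'seed' ends in [k] in [fik] but [g] in [figi].
But 'grass' keeps [k] in both environments ([tok], [toki]), so there is no rule changing /k/ to [g] before the DEF suffix.
So /g/ is underlying, and a rule of word-final obstruent devoicing — voiced obstruents become voiceless word-finally — gives [k].
The one attested form of 'leaf', [sogi], shows underlying /sog/. Applying the same rule word-finally gives [sok].

[sok]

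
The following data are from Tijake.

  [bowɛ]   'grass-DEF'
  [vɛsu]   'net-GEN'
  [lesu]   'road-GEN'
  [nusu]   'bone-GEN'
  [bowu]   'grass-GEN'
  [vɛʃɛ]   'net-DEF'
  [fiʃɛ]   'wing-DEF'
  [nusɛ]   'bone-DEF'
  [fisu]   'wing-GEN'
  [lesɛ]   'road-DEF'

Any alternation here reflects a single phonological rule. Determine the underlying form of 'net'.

'net' shows [ʃ] ~ [s] at the end of the stem ([vɛʃɛ] vs [vɛsu]).
The stem 'road' ([lesɛ], [lesu]) shows [s] unchanged in both environments, so [s] cannot be basic with [ʃ] derived before the DEF suffix.
The alternation reflects depalatalization: palato-alveolar /ʃ/ becomes [s] when no front vowel follows. /ʃ/ is underlying.
So 'net' = /vɛʃ/.

/vɛʃ/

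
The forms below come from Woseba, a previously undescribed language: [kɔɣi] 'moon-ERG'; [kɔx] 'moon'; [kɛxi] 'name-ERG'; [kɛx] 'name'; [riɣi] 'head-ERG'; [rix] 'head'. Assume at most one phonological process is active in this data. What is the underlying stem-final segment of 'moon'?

The stem for 'moon' ends in [ɣ] in [kɔɣi] but [x] in [kɔx].
If /x/ were underlying and a rule turned it into [ɣ] before the ERG suffix, 'name' would also alternate; but it has [x] in both [kɛxi] and [kɛx].
Therefore /ɣ/ is basic and [x] is derived by word-final obstruent devoicing (voiced obstruents become voiceless word-finally).

/ɣ/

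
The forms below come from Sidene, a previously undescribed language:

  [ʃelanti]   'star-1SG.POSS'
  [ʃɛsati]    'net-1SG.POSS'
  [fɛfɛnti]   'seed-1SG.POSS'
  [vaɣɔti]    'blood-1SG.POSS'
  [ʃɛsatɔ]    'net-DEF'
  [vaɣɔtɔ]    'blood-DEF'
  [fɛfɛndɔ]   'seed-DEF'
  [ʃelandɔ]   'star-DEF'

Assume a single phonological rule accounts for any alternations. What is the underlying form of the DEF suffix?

/-dɔ/

The DEF suffix surfaces as [-dɔ] and [-tɔ], depending on the final segment of the stem.
By contrast the 1SG.POSS suffix keeps its initial [t] throughout — that segment must be underlying.
So the underlying form is /-dɔ/, and voiced stops become voiceless after a vowel.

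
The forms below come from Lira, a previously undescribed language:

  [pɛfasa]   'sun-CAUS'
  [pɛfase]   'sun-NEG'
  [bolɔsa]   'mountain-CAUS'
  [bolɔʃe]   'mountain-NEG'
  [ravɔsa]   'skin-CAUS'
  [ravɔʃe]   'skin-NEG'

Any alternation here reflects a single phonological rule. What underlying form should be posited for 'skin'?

'skin' shows [s] ~ [ʃ] at the end of the stem ([ravɔsa] vs [ravɔʃe]).
But 'sun' keeps [s] in both environments ([pɛfasa], [pɛfase]), so there is no rule changing /s/ to [ʃ] before the NEG suffix.
So /ʃ/ is underlying, and a rule of depalatalization — palato-alveolar /ʃ/ becomes [s] when no front vowel follows — gives [s].

/ravɔʃ/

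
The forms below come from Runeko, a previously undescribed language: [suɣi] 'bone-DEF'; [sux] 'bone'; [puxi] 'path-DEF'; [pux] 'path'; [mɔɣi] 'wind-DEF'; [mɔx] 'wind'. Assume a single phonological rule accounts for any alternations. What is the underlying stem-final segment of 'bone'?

'bone' shows [ɣ] ~ [x] at the end of the stem ([suɣi] vs [sux]).
Compare 'path', with invariant [x] in [puxi] and [pux]: an analysis with underlying /x/ and a rule producing [ɣ] before the DEF suffix would wrongly predict alternation here too.
The underlying segment must be /ɣ/; voiced obstruents become voiceless word-finally, yielding [x] there.

/ɣ/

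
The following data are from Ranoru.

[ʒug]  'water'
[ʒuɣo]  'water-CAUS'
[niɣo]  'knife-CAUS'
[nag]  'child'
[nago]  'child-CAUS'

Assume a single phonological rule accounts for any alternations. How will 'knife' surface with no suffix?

[nig]

The stem for 'water' ends in [g] in [ʒug] but [ɣ] in [ʒuɣo].
The stem 'child' ([nag], [nago]) shows [g] unchanged in both environments, so [g] cannot be basic with [ɣ] derived before the CAUS suffix.
The alternation reflects word-final hardening: voiced fricatives become stops word-finally. /ɣ/ is underlying.
From [niɣo] the stem 'knife' is /niɣ/; word-finally this yields [nig].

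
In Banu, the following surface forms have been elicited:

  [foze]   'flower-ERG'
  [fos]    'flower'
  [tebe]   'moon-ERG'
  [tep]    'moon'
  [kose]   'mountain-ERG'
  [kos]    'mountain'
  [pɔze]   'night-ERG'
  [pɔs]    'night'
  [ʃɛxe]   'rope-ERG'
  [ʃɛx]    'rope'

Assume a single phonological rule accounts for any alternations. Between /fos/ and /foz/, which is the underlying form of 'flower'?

/foz/

The stem for 'flower' ends in [z] in [foze] but [s] in [fos].
But 'mountain' keeps [s] in both environments ([kose], [kos]), so there is no rule changing /s/ to [z] before the ERG suffix.
So /z/ is underlying, and a rule of word-final obstruent devoicing — voiced obstruents become voiceless word-finally — gives [s].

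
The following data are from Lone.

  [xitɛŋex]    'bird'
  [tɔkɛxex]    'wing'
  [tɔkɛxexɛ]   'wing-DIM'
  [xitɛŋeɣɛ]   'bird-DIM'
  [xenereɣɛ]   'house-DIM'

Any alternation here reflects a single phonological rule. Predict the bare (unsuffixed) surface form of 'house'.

In [xitɛŋeɣɛ] and [xitɛŋex] the final segment of 'bird' alternates: [ɣ] ~ [x].
If /x/ were underlying and a rule turned it into [ɣ] before the DIM suffix, 'wing' would also alternate; but it has [x] in both [tɔkɛxexɛ] and [tɔkɛxex].
Therefore /ɣ/ is basic and [x] is derived by word-final obstruent devoicing (voiced obstruents become voiceless word-finally).
From [xenereɣɛ] the stem 'house' is /xenereɣ/; word-finally this yields [xenerex].

[xenerex]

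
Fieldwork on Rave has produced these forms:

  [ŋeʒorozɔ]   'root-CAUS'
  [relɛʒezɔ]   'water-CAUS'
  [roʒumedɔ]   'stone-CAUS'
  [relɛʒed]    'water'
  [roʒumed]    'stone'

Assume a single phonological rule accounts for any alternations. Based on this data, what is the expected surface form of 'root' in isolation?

In [relɛʒezɔ] and [relɛʒed] the final segment of 'water' alternates: [z] ~ [d].
If /d/ were underlying and a rule turned it into [z] before the CAUS suffix, 'stone' would also alternate; but it has [d] in both [roʒumedɔ] and [roʒumed].
So /z/ is underlying, and a rule of word-final hardening — voiced fricatives become stops word-finally — gives [d].
From [ŋeʒorozɔ] the stem 'root' is /ŋeʒoroz/; word-finally this yields [ŋeʒorod].

[ŋeʒorod]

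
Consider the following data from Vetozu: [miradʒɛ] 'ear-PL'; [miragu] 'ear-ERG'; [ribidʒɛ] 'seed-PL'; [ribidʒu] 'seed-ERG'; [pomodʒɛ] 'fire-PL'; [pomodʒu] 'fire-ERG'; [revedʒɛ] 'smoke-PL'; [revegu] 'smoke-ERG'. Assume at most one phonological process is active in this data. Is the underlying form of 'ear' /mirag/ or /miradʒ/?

/mirag/

'ear' shows [dʒ] ~ [g] at the end of the stem ([miradʒɛ] vs [miragu]).
But 'seed' keeps [dʒ] in both environments ([ribidʒɛ], [ribidʒu]), so there is no rule changing /dʒ/ to [g] before the ERG suffix.
Therefore /g/ is basic and [dʒ] is derived by palatalization before a front vowel (/g/ becomes palato-alveolar [dʒ] before a front vowel).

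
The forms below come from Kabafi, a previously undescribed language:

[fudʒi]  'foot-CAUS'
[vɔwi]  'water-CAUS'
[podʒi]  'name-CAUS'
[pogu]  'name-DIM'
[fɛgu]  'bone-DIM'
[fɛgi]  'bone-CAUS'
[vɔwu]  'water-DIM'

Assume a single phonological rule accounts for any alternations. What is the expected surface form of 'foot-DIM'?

The root 'name' surfaces as [pogu] and [podʒi], with a stem-final [g] ~ [dʒ] alternation.
But 'bone' keeps [g] in both environments ([fɛgu], [fɛgi]), so there is no rule changing /g/ to [dʒ] before the CAUS suffix.
So /dʒ/ is underlying, and a rule of depalatalization — palato-alveolar /dʒ/ becomes [g] when no front vowel follows — gives [g].
The one attested form of 'foot', [fudʒi], shows underlying /fudʒ/. Applying the same rule when no front vowel follows gives [fugu].

[fugu]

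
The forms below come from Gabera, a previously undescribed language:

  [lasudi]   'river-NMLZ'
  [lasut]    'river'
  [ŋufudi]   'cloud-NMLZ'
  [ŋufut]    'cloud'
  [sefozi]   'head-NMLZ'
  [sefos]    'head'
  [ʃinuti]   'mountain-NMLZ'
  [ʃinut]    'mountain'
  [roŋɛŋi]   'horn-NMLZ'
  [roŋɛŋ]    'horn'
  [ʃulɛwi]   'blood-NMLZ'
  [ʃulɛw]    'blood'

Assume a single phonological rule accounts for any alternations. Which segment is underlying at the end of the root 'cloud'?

In [ŋufudi] and [ŋufut] the final segment of 'cloud' alternates: [d] ~ [t].
But 'mountain' keeps [t] in both environments ([ʃinuti], [ʃinut]), so there is no rule changing /t/ to [d] before the NMLZ suffix.
So /d/ is underlying, and a rule of word-final obstruent devoicing — voiced obstruents become voiceless word-finally — gives [t].

/d/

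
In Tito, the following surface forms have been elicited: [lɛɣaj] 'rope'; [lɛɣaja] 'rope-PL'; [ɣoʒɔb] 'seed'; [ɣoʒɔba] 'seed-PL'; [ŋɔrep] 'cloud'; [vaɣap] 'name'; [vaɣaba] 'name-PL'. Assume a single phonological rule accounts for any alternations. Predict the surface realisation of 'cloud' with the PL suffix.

The root 'name' surfaces as [vaɣap] and [vaɣaba], with a stem-final [p] ~ [b] alternation.
If /b/ were underlying and a rule turned it into [p] in isolation, 'seed' would also alternate; but it has [b] in both [ɣoʒɔb] and [ɣoʒɔba].
The underlying segment must be /p/; voiceless stops become voiced between vowels, yielding [b] there.
From [ŋɔrep] the stem 'cloud' is /ŋɔrep/; between vowels this yields [ŋɔreba].

[ŋɔreba]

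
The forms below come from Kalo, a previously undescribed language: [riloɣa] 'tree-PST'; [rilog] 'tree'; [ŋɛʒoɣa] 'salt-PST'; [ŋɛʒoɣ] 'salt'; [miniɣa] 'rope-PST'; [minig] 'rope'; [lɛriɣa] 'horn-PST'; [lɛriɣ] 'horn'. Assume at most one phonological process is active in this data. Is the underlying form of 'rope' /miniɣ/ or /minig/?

In [miniɣa] and [minig] the final segment of 'rope' alternates: [ɣ] ~ [g].
Compare 'horn', with invariant [ɣ] in [lɛriɣa] and [lɛriɣ]: an analysis with underlying /ɣ/ and a rule producing [g] in isolation would wrongly predict alternation here too.
Therefore /g/ is basic and [ɣ] is derived by intervocalic spirantization (voiced stops become fricatives between vowels).

/minig/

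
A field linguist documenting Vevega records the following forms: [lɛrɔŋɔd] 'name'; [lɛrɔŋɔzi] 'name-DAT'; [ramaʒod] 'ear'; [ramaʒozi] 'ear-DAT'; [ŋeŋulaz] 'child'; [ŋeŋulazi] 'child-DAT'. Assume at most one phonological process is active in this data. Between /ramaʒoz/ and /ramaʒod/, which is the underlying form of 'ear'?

/ramaʒod/

The stem for 'ear' ends in [d] in [ramaʒod] but [z] in [ramaʒozi].
The stem 'child' ([ŋeŋulaz], [ŋeŋulazi]) shows [z] unchanged in both environments, so [z] cannot be basic with [d] derived in isolation.
The underlying segment must be /d/; voiced stops become fricatives between vowels, yielding [z] there.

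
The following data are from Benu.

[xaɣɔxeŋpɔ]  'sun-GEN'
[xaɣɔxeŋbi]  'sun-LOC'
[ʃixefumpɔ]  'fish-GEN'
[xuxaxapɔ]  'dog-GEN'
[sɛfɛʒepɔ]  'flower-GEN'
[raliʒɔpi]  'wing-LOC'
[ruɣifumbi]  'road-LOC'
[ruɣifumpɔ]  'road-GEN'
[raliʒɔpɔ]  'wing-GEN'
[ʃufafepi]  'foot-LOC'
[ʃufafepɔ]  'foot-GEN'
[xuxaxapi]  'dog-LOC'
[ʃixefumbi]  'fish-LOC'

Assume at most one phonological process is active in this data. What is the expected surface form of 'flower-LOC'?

The LOC morpheme has two allomorphs, [-bi] and [-pi].
The GEN suffix, which begins with [p], is invariant after every stem; so [p] is not altered by any rule here.
The LOC suffix is therefore /-bi/ underlyingly, with post-vocalic devoicing: voiced stops become voiceless after a vowel.
After 'flower', which ends in a vowel, the suffix surfaces as [-pi], giving [sɛfɛʒepi].

[sɛfɛʒepi]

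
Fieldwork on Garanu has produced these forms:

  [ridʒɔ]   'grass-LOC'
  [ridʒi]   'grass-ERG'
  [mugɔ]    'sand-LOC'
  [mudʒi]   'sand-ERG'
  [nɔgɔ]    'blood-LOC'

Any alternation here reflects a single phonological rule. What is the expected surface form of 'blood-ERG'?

[nɔdʒi]

The stem for 'sand' ends in [g] in [mugɔ] but [dʒ] in [mudʒi].
If /dʒ/ were underlying and a rule turned it into [g] before the LOC suffix, 'grass' would also alternate; but it has [dʒ] in both [ridʒɔ] and [ridʒi].
The underlying segment must be /g/; /g/ becomes palato-alveolar [dʒ] before a front vowel, yielding [dʒ] there.
The one attested form of 'blood', [nɔgɔ], shows underlying /nɔg/. Applying the same rule before a front vowel gives [nɔdʒi].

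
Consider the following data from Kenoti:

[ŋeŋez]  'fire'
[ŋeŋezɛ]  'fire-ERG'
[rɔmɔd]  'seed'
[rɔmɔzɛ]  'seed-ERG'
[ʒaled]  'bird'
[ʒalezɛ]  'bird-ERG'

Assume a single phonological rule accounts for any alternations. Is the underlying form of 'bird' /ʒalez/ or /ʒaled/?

The stem for 'bird' ends in [d] in [ʒaled] but [z] in [ʒalezɛ].
But 'fire' keeps [z] in both environments ([ŋeŋez], [ŋeŋezɛ]), so there is no rule changing /z/ to [d] in isolation.
Therefore /d/ is basic and [z] is derived by intervocalic spirantization (voiced stops become fricatives between vowels).

/ʒaled/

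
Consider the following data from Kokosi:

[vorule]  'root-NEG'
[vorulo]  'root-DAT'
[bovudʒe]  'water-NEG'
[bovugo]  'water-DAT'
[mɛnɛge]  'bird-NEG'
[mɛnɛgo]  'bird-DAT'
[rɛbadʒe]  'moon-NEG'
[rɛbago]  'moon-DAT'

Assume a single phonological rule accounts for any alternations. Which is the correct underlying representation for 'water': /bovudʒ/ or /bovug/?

/bovudʒ/

In [bovudʒe] and [bovugo] the final segment of 'water' alternates: [dʒ] ~ [g].
If /g/ were underlying and a rule turned it into [dʒ] before the NEG suffix, 'bird' would also alternate; but it has [g] in both [mɛnɛge] and [mɛnɛgo].
The underlying segment must be /dʒ/; palato-alveolar /dʒ/ becomes [g] when no front vowel follows, yielding [g] there.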